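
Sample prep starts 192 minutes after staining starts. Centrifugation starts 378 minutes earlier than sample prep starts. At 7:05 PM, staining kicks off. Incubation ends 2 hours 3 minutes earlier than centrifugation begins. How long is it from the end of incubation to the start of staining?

Sample prep starts at 7:05 PM + 192 min = 10:17 PM.
Centrifugation starts at 10:17 PM − 378 min = 3:59 PM.
Incubation ends at 3:59 PM − 123 min = 1:56 PM.
From 1:56 PM to 7:05 PM is 5 hours 9 minutes.

5 hours 9 minutes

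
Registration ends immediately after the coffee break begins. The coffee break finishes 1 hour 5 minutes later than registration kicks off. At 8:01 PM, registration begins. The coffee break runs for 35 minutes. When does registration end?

The coffee break ends at 8:01 PM + 65 min = 9:06 PM.
The coffee break starts at 9:06 PM − 35 min = 8:31 PM.
So registration ends at 8:31 PM.

8:31 PM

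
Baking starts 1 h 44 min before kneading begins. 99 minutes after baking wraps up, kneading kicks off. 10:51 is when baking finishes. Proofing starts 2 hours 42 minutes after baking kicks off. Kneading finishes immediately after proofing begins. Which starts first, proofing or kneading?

Kneading starts at 10:51 + 99 min = 12:30.
Baking starts at 12:30 − 104 min = 10:46.
Proofing starts at 10:46 + 162 min = 13:28.
Proofing starts at 13:28 and kneading starts at 12:30, so kneading is first.

kneading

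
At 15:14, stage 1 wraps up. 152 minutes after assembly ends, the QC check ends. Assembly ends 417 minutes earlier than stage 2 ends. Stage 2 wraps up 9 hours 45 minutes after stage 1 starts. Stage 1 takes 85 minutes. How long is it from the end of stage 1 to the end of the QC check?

Stage 1 starts at 15:14 − 85 min = 13:49.
Stage 2 ends at 13:49 + 585 min = 23:34.
Assembly ends at 23:34 − 417 min = 16:37.
The QC check ends at 16:37 + 152 min = 19:09.
From 15:14 to 19:09 is 3 h 55 min.

3 h 55 min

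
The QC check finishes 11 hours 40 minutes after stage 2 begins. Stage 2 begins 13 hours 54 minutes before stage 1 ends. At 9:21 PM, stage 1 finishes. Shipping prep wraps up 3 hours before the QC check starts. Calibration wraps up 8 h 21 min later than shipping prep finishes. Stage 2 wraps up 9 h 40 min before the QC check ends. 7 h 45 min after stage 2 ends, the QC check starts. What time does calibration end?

Stage 2 starts at 9:21 PM − 834 min = 7:27 AM.
The QC check ends at 7:27 AM + 700 min = 7:07 PM.
Stage 2 ends at 7:07 PM − 580 min = 9:27 AM.
The QC check starts at 9:27 AM + 465 min = 5:12 PM.
Shipping prep ends at 5:12 PM − 180 min = 2:12 PM.
Calibration ends at 2:12 PM + 501 min = 10:33 PM.

10:33 PM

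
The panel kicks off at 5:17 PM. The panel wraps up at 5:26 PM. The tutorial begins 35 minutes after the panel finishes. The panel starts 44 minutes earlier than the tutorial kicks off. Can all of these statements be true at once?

The tutorial starts at 5:26 PM + 35 min = 6:01 PM.
The panel starts at 6:01 PM − 44 min = 5:17 PM.
That matches the stated 5:17 PM, so the schedule is consistent.

Yes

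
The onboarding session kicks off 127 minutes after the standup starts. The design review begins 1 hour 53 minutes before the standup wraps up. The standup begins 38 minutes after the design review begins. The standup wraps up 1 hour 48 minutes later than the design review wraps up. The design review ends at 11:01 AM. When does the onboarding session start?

The standup ends at 11:01 AM + 108 min = 12:49 PM.
The design review starts at 12:49 PM − 113 min = 10:56 AM.
The standup starts at 10:56 AM + 38 min = 11:34 AM.
The onboarding session starts at 11:34 AM + 127 min = 1:41 PM.

1:41 PM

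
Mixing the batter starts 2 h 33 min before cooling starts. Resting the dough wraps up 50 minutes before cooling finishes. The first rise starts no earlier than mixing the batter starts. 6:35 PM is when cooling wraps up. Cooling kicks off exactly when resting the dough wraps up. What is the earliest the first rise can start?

3:12 PM

Resting the dough ends at 6:35 PM − 50 min = 5:45 PM.
So cooling starts at 5:45 PM.
Mixing the batter starts at 5:45 PM − 153 min = 3:12 PM.
The first rise is bounded by mixing the batter, so the earliest it can start is 3:12 PM.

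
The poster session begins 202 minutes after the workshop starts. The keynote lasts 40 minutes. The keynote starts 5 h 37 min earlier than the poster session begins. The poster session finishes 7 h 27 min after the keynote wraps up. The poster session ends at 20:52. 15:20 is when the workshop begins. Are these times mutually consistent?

No

The poster session starts at 15:20 + 202 min = 18:42.
The keynote starts at 18:42 − 337 min = 13:05.
The keynote ends at 13:05 + 40 min = 13:45.
The poster session ends at 13:45 + 447 min = 21:12.
But the poster session is also said to end at 20:52 — a 20-minute conflict.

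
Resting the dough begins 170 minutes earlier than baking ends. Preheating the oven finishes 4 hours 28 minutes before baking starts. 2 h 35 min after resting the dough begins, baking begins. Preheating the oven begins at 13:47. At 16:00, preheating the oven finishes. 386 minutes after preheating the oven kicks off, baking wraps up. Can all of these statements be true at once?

Baking ends at 13:47 + 386 min = 20:13.
Resting the dough starts at 20:13 − 170 min = 17:23.
Baking starts at 17:23 + 155 min = 19:58.
Preheating the oven ends at 19:58 − 268 min = 15:30.
But preheating the oven is also said to end at 16:00 — a 30-minute conflict.

No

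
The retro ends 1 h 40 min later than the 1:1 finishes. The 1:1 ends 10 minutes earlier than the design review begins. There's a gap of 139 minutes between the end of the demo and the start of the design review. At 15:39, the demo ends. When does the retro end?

The design review starts at 15:39 + 139 min = 17:58.
The 1:1 ends at 17:58 − 10 min = 17:48.
The retro ends at 17:48 + 100 min = 19:28.

19:28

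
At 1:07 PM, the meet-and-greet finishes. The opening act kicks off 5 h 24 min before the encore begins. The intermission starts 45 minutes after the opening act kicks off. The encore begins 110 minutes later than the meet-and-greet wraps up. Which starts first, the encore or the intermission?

the intermission

The encore starts at 1:07 PM + 110 min = 2:57 PM.
The opening act starts at 2:57 PM − 324 min = 9:33 AM.
The intermission starts at 9:33 AM + 45 min = 10:18 AM.
The encore starts at 2:57 PM and the intermission starts at 10:18 AM, so the intermission is first.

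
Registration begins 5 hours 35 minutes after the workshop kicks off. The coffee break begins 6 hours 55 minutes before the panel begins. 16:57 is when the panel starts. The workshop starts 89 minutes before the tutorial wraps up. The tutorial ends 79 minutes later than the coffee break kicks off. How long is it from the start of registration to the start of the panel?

1 hour 30 minutes

The coffee break starts at 16:57 − 415 min = 10:02.
The tutorial ends at 10:02 + 79 min = 11:21.
The workshop starts at 11:21 − 89 min = 09:52.
Registration starts at 09:52 + 335 min = 15:27.
From 15:27 to 16:57 is 1 hour 30 minutes.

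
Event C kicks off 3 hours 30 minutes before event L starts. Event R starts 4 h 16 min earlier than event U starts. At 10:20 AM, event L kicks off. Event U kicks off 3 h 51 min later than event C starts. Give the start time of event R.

Event C starts at 10:20 AM − 210 min = 6:50 AM.
Event U starts at 6:50 AM + 231 min = 10:41 AM.
Event R starts at 10:41 AM − 256 min = 6:25 AM.

6:25 AM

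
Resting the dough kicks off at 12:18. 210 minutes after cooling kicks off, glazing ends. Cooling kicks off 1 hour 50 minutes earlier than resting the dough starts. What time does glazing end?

Cooling starts at 12:18 − 110 min = 10:28.
Glazing ends at 10:28 + 210 min = 13:58.

13:58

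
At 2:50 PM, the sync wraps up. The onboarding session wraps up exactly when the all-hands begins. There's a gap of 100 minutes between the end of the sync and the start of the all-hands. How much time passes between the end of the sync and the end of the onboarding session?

1 hour 40 minutes

The all-hands starts at 2:50 PM + 100 min = 4:30 PM.
So the onboarding session ends at 4:30 PM.
From 2:50 PM to 4:30 PM is 1 hour 40 minutes.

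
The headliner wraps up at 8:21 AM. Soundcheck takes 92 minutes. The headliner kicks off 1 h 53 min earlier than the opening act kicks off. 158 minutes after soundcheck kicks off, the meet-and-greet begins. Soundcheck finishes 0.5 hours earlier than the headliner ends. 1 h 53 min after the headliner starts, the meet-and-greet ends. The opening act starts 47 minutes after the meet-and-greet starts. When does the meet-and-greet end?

Soundcheck ends at 8:21 AM − 30 min = 7:51 AM.
Soundcheck starts at 7:51 AM − 92 min = 6:19 AM.
The meet-and-greet starts at 6:19 AM + 158 min = 8:57 AM.
The opening act starts at 8:57 AM + 47 min = 9:44 AM.
The headliner starts at 9:44 AM − 113 min = 7:51 AM.
The meet-and-greet ends at 7:51 AM + 113 min = 9:44 AM.

9:44 AM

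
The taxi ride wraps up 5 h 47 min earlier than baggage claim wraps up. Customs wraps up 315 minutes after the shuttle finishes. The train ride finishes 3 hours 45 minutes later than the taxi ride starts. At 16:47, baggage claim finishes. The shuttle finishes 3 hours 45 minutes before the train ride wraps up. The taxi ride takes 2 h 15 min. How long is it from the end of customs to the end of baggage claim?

167 minutes

The taxi ride ends at 16:47 − 347 min = 11:00.
The taxi ride starts at 11:00 − 135 min = 08:45.
The train ride ends at 08:45 + 225 min = 12:30.
The shuttle ends at 12:30 − 225 min = 08:45.
Customs ends at 08:45 + 315 min = 14:00.
From 14:00 to 16:47 is 167 minutes.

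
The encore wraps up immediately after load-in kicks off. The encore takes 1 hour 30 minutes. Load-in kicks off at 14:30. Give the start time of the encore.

13:00

The encore ends at 14:30.
The encore starts at 14:30 − 90 min = 13:00.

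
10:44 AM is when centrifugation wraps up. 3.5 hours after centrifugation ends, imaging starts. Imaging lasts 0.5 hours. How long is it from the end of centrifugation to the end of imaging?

Imaging starts at 10:44 AM + 210 min = 2:14 PM.
Imaging ends at 2:14 PM + 30 min = 2:44 PM.
From 10:44 AM to 2:44 PM is 4 hours.

4 hours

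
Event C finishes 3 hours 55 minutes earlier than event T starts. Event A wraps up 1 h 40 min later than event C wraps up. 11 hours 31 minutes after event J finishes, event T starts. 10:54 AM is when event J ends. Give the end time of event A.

Event T starts at 10:54 AM + 691 min = 10:25 PM.
Event C ends at 10:25 PM − 235 min = 6:30 PM.
Event A ends at 6:30 PM + 100 min = 8:10 PM.

8:10 PM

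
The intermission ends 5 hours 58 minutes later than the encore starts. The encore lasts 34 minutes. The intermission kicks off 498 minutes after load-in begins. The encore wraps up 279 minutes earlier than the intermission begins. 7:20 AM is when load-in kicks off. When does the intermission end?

The intermission starts at 7:20 AM + 498 min = 3:38 PM.
The encore ends at 3:38 PM − 279 min = 10:59 AM.
The encore starts at 10:59 AM − 34 min = 10:25 AM.
The intermission ends at 10:25 AM + 358 min = 4:23 PM.

4:23 PM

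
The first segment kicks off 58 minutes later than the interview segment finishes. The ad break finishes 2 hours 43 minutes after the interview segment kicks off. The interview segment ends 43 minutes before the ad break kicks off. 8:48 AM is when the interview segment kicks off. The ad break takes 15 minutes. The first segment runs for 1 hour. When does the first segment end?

The ad break ends at 8:48 AM + 163 min = 11:31 AM.
The ad break starts at 11:31 AM − 15 min = 11:16 AM.
The interview segment ends at 11:16 AM − 43 min = 10:33 AM.
The first segment starts at 10:33 AM + 58 min = 11:31 AM.
The first segment ends at 11:31 AM + 60 min = 12:31 PM.

12:31 PM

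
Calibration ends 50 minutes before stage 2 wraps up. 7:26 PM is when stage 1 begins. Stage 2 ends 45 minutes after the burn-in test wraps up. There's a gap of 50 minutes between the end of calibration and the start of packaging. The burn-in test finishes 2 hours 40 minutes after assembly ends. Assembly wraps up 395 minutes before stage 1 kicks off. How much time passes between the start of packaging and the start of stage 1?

3 h 10 min

Assembly ends at 7:26 PM − 395 min = 12:51 PM.
The burn-in test ends at 12:51 PM + 160 min = 3:31 PM.
Stage 2 ends at 3:31 PM + 45 min = 4:16 PM.
Calibration ends at 4:16 PM − 50 min = 3:26 PM.
Packaging starts at 3:26 PM + 50 min = 4:16 PM.
From 4:16 PM to 7:26 PM is 3 h 10 min.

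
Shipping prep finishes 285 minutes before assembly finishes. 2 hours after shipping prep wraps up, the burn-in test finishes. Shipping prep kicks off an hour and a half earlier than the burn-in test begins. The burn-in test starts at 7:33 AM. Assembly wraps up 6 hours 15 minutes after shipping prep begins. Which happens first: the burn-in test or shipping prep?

Shipping prep starts at 7:33 AM − 90 min = 6:03 AM.
The burn-in test starts at 7:33 AM and shipping prep starts at 6:03 AM, so shipping prep is first.

shipping prep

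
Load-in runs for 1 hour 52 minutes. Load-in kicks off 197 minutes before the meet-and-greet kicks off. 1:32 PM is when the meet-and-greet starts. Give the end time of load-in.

Load-in starts at 1:32 PM − 197 min = 10:15 AM.
Load-in ends at 10:15 AM + 112 min = 12:07 PM.

12:07 PM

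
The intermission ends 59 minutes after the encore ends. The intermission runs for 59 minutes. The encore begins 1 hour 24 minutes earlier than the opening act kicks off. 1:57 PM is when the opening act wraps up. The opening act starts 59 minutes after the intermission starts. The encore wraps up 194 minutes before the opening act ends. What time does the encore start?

10:18 AM

The encore ends at 1:57 PM − 194 min = 10:43 AM.
The intermission ends at 10:43 AM + 59 min = 11:42 AM.
The intermission starts at 11:42 AM − 59 min = 10:43 AM.
The opening act starts at 10:43 AM + 59 min = 11:42 AM.
The encore starts at 11:42 AM − 84 min = 10:18 AM.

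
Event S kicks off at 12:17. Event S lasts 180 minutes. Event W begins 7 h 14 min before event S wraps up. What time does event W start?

08:03

Event S ends at 12:17 + 180 min = 15:17.
Event W starts at 15:17 − 434 min = 08:03.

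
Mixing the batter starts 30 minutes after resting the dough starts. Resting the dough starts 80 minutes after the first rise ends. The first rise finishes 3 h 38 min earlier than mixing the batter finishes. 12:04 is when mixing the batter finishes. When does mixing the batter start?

10:16

The first rise ends at 12:04 − 218 min = 08:26.
Resting the dough starts at 08:26 + 80 min = 09:46.
Mixing the batter starts at 09:46 + 30 min = 10:16.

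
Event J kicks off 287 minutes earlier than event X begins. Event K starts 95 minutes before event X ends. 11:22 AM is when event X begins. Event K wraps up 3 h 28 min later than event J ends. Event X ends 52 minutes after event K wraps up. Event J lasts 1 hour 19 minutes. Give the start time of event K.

Event J starts at 11:22 AM − 287 min = 6:35 AM.
Event J ends at 6:35 AM + 79 min = 7:54 AM.
Event K ends at 7:54 AM + 208 min = 11:22 AM.
Event X ends at 11:22 AM + 52 min = 12:14 PM.
Event K starts at 12:14 PM − 95 min = 10:39 AM.

10:39 AM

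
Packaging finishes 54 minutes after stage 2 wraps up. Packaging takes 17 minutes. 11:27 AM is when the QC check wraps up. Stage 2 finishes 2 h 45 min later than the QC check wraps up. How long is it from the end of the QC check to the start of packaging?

3 hours 22 minutes

Stage 2 ends at 11:27 AM + 165 min = 2:12 PM.
Packaging ends at 2:12 PM + 54 min = 3:06 PM.
Packaging starts at 3:06 PM − 17 min = 2:49 PM.
From 11:27 AM to 2:49 PM is 3 hours 22 minutes.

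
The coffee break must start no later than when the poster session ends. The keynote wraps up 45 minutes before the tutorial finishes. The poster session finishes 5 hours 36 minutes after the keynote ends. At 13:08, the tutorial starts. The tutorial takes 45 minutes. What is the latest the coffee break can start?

The tutorial ends at 13:08 + 45 min = 13:53.
The keynote ends at 13:53 − 45 min = 13:08.
The poster session ends at 13:08 + 336 min = 18:44.
The coffee break is bounded by the poster session, so the latest it can start is 18:44.

18:44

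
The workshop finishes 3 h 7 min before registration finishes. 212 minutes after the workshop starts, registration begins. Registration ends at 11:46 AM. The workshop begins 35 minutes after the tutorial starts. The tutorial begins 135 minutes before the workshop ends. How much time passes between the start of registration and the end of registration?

1 h 15 min

The workshop ends at 11:46 AM − 187 min = 8:39 AM.
The tutorial starts at 8:39 AM − 135 min = 6:24 AM.
The workshop starts at 6:24 AM + 35 min = 6:59 AM.
Registration starts at 6:59 AM + 212 min = 10:31 AM.
From 10:31 AM to 11:46 AM is 1 h 15 min.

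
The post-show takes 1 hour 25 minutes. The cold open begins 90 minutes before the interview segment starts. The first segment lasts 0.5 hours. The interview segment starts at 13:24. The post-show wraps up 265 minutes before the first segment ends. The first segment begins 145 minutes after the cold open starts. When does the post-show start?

The cold open starts at 13:24 − 90 min = 11:54.
The first segment starts at 11:54 + 145 min = 14:19.
The first segment ends at 14:19 + 30 min = 14:49.
The post-show ends at 14:49 − 265 min = 10:24.
The post-show starts at 10:24 − 85 min = 08:59.

08:59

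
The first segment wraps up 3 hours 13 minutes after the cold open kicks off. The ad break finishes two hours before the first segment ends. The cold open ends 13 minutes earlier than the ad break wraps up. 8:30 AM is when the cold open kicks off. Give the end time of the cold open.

The first segment ends at 8:30 AM + 193 min = 11:43 AM.
The ad break ends at 11:43 AM − 120 min = 9:43 AM.
The cold open ends at 9:43 AM − 13 min = 9:30 AM.

9:30 AM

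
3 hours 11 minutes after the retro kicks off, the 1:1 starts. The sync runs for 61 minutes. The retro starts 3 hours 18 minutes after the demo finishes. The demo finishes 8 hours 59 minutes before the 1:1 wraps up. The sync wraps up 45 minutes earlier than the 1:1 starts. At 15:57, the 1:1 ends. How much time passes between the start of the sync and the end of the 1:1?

The demo ends at 15:57 − 539 min = 06:58.
The retro starts at 06:58 + 198 min = 10:16.
The 1:1 starts at 10:16 + 191 min = 13:27.
The sync ends at 13:27 − 45 min = 12:42.
The sync starts at 12:42 − 61 min = 11:41.
From 11:41 to 15:57 is 256 minutes.

256 minutes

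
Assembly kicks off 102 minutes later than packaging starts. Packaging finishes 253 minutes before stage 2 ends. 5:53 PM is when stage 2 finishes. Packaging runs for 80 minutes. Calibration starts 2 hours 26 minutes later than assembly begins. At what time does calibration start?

Packaging ends at 5:53 PM − 253 min = 1:40 PM.
Packaging starts at 1:40 PM − 80 min = 12:20 PM.
Assembly starts at 12:20 PM + 102 min = 2:02 PM.
Calibration starts at 2:02 PM + 146 min = 4:28 PM.

4:28 PM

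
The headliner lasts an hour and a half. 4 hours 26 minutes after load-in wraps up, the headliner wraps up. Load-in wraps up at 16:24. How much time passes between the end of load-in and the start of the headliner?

2 hours 56 minutes

The headliner ends at 16:24 + 266 min = 20:50.
The headliner starts at 20:50 − 90 min = 19:20.
From 16:24 to 19:20 is 2 hours 56 minutes.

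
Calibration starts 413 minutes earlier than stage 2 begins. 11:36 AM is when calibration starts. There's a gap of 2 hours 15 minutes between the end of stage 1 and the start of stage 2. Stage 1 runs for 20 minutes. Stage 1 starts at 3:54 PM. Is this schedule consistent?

Yes

Stage 1 ends at 3:54 PM + 20 min = 4:14 PM.
Stage 2 starts at 4:14 PM + 135 min = 6:29 PM.
Calibration starts at 6:29 PM − 413 min = 11:36 AM.
That matches the stated 11:36 AM, so the schedule is consistent.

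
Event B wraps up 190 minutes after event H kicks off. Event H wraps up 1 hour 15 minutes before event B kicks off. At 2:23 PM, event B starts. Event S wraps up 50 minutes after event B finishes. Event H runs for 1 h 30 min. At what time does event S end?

3:38 PM

Event H ends at 2:23 PM − 75 min = 1:08 PM.
Event H starts at 1:08 PM − 90 min = 11:38 AM.
Event B ends at 11:38 AM + 190 min = 2:48 PM.
Event S ends at 2:48 PM + 50 min = 3:38 PM.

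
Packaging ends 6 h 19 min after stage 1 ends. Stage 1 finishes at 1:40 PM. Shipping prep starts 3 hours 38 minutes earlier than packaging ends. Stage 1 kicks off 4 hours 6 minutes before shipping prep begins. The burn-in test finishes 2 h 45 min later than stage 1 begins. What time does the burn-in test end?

3:00 PM

Packaging ends at 1:40 PM + 379 min = 7:59 PM.
Shipping prep starts at 7:59 PM − 218 min = 4:21 PM.
Stage 1 starts at 4:21 PM − 246 min = 12:15 PM.
The burn-in test ends at 12:15 PM + 165 min = 3:00 PM.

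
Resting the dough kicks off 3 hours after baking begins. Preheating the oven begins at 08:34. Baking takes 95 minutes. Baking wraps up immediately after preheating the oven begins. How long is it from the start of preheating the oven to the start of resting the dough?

Baking ends at 08:34.
Baking starts at 08:34 − 95 min = 06:59.
Resting the dough starts at 06:59 + 180 min = 09:59.
From 08:34 to 09:59 is 1 h 25 min.

1 h 25 min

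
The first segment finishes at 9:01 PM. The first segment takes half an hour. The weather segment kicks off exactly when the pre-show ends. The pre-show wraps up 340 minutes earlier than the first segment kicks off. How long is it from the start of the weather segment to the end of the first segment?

The first segment starts at 9:01 PM − 30 min = 8:31 PM.
The pre-show ends at 8:31 PM − 340 min = 2:51 PM.
So the weather segment starts at 2:51 PM.
From 2:51 PM to 9:01 PM is 6 h 10 min.

6 h 10 min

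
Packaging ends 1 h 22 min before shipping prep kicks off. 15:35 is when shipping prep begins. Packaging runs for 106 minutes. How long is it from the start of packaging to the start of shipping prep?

3 hours 8 minutes

Packaging ends at 15:35 − 82 min = 14:13.
Packaging starts at 14:13 − 106 min = 12:27.
From 12:27 to 15:35 is 3 hours 8 minutes.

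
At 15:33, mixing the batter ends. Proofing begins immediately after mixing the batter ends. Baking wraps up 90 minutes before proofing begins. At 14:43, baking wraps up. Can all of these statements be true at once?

Proofing starts at 15:33.
Baking ends at 15:33 − 90 min = 14:03.
But baking is also said to end at 14:43 — a 40-minute conflict.

No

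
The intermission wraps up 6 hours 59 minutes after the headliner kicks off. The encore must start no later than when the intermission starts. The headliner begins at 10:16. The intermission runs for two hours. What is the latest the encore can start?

The intermission ends at 10:16 + 419 min = 17:15.
The intermission starts at 17:15 − 120 min = 15:15.
The encore is bounded by the intermission, so the latest it can start is 15:15.

15:15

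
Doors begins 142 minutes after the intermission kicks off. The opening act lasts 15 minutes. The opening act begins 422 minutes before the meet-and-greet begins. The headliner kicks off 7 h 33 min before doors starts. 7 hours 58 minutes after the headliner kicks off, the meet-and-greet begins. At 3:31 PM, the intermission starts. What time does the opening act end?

11:31 AM

Doors starts at 3:31 PM + 142 min = 5:53 PM.
The headliner starts at 5:53 PM − 453 min = 10:20 AM.
The meet-and-greet starts at 10:20 AM + 478 min = 6:18 PM.
The opening act starts at 6:18 PM − 422 min = 11:16 AM.
The opening act ends at 11:16 AM + 15 min = 11:31 AM.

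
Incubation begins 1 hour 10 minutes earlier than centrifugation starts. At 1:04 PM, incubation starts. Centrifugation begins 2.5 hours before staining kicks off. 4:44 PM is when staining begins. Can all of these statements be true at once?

Centrifugation starts at 4:44 PM − 150 min = 2:14 PM.
Incubation starts at 2:14 PM − 70 min = 1:04 PM.
That matches the stated 1:04 PM, so the schedule is consistent.

Yes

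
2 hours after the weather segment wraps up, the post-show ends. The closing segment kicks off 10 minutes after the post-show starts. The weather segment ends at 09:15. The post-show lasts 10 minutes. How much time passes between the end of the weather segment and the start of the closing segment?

The post-show ends at 09:15 + 120 min = 11:15.
The post-show starts at 11:15 − 10 min = 11:05.
The closing segment starts at 11:05 + 10 min = 11:15.
From 09:15 to 11:15 is 120 minutes.

120 minutes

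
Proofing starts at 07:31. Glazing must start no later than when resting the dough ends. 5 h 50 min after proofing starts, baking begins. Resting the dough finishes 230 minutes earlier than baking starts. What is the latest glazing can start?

09:31

Baking starts at 07:31 + 350 min = 13:21.
Resting the dough ends at 13:21 − 230 min = 09:31.
Glazing is bounded by resting the dough, so the latest it can start is 09:31.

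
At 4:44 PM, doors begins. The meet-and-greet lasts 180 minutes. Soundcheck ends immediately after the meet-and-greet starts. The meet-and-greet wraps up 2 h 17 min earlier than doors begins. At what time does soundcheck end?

11:27 AM

The meet-and-greet ends at 4:44 PM − 137 min = 2:27 PM.
The meet-and-greet starts at 2:27 PM − 180 min = 11:27 AM.
So soundcheck ends at 11:27 AM.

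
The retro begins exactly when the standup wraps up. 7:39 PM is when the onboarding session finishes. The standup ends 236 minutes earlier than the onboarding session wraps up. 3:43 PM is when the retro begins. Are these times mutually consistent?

The standup ends at 7:39 PM − 236 min = 3:43 PM.
So the retro starts at 3:43 PM.
That matches the stated 3:43 PM, so the schedule is consistent.

Yes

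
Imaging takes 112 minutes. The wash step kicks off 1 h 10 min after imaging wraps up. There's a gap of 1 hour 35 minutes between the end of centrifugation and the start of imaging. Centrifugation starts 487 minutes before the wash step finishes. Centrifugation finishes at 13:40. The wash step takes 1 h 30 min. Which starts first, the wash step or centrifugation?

Imaging starts at 13:40 + 95 min = 15:15.
Imaging ends at 15:15 + 112 min = 17:07.
The wash step starts at 17:07 + 70 min = 18:17.
The wash step ends at 18:17 + 90 min = 19:47.
Centrifugation starts at 19:47 − 487 min = 11:40.
The wash step starts at 18:17 and centrifugation starts at 11:40, so centrifugation is first.

centrifugation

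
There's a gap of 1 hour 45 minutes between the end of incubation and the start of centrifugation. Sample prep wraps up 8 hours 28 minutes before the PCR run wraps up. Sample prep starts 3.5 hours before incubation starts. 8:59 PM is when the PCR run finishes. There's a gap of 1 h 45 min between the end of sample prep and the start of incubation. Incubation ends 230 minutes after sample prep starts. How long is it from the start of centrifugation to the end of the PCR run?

4 hours 38 minutes

Sample prep ends at 8:59 PM − 508 min = 12:31 PM.
Incubation starts at 12:31 PM + 105 min = 2:16 PM.
Sample prep starts at 2:16 PM − 210 min = 10:46 AM.
Incubation ends at 10:46 AM + 230 min = 2:36 PM.
Centrifugation starts at 2:36 PM + 105 min = 4:21 PM.
From 4:21 PM to 8:59 PM is 4 hours 38 minutes.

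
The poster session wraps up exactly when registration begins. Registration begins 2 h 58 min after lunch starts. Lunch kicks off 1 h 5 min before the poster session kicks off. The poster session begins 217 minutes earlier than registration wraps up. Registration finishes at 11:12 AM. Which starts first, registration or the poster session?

The poster session starts at 11:12 AM − 217 min = 7:35 AM.
Lunch starts at 7:35 AM − 65 min = 6:30 AM.
Registration starts at 6:30 AM + 178 min = 9:28 AM.
Registration starts at 9:28 AM and the poster session starts at 7:35 AM, so the poster session is first.

the poster session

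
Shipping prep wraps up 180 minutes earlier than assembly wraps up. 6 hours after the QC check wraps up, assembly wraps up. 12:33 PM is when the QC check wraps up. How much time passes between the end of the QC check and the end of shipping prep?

3 hours

Assembly ends at 12:33 PM + 360 min = 6:33 PM.
Shipping prep ends at 6:33 PM − 180 min = 3:33 PM.
From 12:33 PM to 3:33 PM is 3 hours.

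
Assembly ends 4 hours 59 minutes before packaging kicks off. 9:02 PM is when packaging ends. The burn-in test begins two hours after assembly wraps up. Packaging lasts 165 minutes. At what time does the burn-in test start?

3:18 PM

Packaging starts at 9:02 PM − 165 min = 6:17 PM.
Assembly ends at 6:17 PM − 299 min = 1:18 PM.
The burn-in test starts at 1:18 PM + 120 min = 3:18 PM.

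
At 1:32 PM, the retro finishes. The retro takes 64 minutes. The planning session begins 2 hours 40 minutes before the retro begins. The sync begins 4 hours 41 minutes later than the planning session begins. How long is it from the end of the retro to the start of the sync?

The retro starts at 1:32 PM − 64 min = 12:28 PM.
The planning session starts at 12:28 PM − 160 min = 9:48 AM.
The sync starts at 9:48 AM + 281 min = 2:29 PM.
From 1:32 PM to 2:29 PM is 57 minutes.

57 minutes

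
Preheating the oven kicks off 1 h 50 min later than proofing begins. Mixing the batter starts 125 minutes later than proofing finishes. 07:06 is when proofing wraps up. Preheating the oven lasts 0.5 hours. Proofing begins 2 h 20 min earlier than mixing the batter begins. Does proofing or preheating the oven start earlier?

Mixing the batter starts at 07:06 + 125 min = 09:11.
Proofing starts at 09:11 − 140 min = 06:51.
Preheating the oven starts at 06:51 + 110 min = 08:41.
Proofing starts at 06:51 and preheating the oven starts at 08:41, so proofing is first.

proofing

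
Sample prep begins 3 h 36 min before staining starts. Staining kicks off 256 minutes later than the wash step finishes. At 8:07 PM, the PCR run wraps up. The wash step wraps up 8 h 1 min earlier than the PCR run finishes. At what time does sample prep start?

12:46 PM

The wash step ends at 8:07 PM − 481 min = 12:06 PM.
Staining starts at 12:06 PM + 256 min = 4:22 PM.
Sample prep starts at 4:22 PM − 216 min = 12:46 PM.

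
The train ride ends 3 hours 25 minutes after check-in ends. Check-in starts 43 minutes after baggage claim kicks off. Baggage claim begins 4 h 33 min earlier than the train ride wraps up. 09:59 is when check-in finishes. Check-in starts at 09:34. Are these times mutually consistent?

The train ride ends at 09:59 + 205 min = 13:24.
Baggage claim starts at 13:24 − 273 min = 08:51.
Check-in starts at 08:51 + 43 min = 09:34.
That matches the stated 09:34, so the schedule is consistent.

Yes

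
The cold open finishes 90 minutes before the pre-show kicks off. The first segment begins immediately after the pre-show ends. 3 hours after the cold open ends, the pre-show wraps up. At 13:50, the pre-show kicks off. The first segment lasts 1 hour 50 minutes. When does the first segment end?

The cold open ends at 13:50 − 90 min = 12:20.
The pre-show ends at 12:20 + 180 min = 15:20.
So the first segment starts at 15:20.
The first segment ends at 15:20 + 110 min = 17:10.

17:10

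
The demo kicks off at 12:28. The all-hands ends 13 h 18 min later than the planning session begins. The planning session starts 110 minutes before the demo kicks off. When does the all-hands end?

23:56

The planning session starts at 12:28 − 110 min = 10:38.
The all-hands ends at 10:38 + 798 min = 23:56.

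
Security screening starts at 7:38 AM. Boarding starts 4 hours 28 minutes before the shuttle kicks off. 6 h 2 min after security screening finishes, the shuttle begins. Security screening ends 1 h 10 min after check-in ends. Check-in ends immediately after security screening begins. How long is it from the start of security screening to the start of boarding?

Check-in ends at 7:38 AM.
Security screening ends at 7:38 AM + 70 min = 8:48 AM.
The shuttle starts at 8:48 AM + 362 min = 2:50 PM.
Boarding starts at 2:50 PM − 268 min = 10:22 AM.
From 7:38 AM to 10:22 AM is 2 h 44 min.

2 h 44 min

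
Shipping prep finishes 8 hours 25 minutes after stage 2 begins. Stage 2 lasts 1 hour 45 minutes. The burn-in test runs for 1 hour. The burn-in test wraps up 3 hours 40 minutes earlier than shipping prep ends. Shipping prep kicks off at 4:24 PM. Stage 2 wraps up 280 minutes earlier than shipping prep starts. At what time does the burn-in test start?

Stage 2 ends at 4:24 PM − 280 min = 11:44 AM.
Stage 2 starts at 11:44 AM − 105 min = 9:59 AM.
Shipping prep ends at 9:59 AM + 505 min = 6:24 PM.
The burn-in test ends at 6:24 PM − 220 min = 2:44 PM.
The burn-in test starts at 2:44 PM − 60 min = 1:44 PM.

1:44 PM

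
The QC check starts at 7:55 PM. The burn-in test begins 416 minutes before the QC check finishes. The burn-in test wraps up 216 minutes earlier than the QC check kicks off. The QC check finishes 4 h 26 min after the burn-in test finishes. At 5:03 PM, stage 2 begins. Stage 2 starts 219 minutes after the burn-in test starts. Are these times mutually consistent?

No

The burn-in test ends at 7:55 PM − 216 min = 4:19 PM.
The QC check ends at 4:19 PM + 266 min = 8:45 PM.
The burn-in test starts at 8:45 PM − 416 min = 1:49 PM.
Stage 2 starts at 1:49 PM + 219 min = 5:28 PM.
But stage 2 is also said to start at 5:03 PM — a 25-minute conflict.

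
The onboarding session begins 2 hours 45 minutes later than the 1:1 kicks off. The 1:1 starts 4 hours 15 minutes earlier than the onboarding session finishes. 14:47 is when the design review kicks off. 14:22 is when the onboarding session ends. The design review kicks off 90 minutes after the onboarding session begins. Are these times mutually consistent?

The 1:1 starts at 14:22 − 255 min = 10:07.
The onboarding session starts at 10:07 + 165 min = 12:52.
The design review starts at 12:52 + 90 min = 14:22.
But the design review is also said to start at 14:47 — a 25-minute conflict.

No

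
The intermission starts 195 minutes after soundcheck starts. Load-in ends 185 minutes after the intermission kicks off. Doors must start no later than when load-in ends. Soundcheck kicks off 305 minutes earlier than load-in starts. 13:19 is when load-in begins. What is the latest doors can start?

Soundcheck starts at 13:19 − 305 min = 08:14.
The intermission starts at 08:14 + 195 min = 11:29.
Load-in ends at 11:29 + 185 min = 14:34.
Doors is bounded by load-in, so the latest it can start is 14:34.

14:34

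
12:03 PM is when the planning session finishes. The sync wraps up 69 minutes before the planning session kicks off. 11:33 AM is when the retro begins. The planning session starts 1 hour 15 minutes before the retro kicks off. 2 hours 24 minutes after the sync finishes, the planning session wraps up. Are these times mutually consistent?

No

The planning session starts at 11:33 AM − 75 min = 10:18 AM.
The sync ends at 10:18 AM − 69 min = 9:09 AM.
The planning session ends at 9:09 AM + 144 min = 11:33 AM.
But the planning session is also said to end at 12:03 PM — a 30-minute conflict.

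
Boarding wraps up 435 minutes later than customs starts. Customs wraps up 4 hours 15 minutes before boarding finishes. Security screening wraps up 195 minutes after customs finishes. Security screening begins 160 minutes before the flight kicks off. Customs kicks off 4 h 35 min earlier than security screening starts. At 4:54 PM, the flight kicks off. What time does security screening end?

3:54 PM

Security screening starts at 4:54 PM − 160 min = 2:14 PM.
Customs starts at 2:14 PM − 275 min = 9:39 AM.
Boarding ends at 9:39 AM + 435 min = 4:54 PM.
Customs ends at 4:54 PM − 255 min = 12:39 PM.
Security screening ends at 12:39 PM + 195 min = 3:54 PM.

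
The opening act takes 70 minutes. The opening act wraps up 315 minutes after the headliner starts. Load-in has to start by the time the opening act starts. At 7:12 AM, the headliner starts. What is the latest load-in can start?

11:17 AM

The opening act ends at 7:12 AM + 315 min = 12:27 PM.
The opening act starts at 12:27 PM − 70 min = 11:17 AM.
Load-in is bounded by the opening act, so the latest it can start is 11:17 AM.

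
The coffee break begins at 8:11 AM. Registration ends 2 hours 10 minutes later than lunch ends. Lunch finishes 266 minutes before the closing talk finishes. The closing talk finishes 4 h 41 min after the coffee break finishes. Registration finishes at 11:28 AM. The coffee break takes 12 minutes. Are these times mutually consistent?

The coffee break ends at 8:11 AM + 12 min = 8:23 AM.
The closing talk ends at 8:23 AM + 281 min = 1:04 PM.
Lunch ends at 1:04 PM − 266 min = 8:38 AM.
Registration ends at 8:38 AM + 130 min = 10:48 AM.
But registration is also said to end at 11:28 AM — a 40-minute conflict.

No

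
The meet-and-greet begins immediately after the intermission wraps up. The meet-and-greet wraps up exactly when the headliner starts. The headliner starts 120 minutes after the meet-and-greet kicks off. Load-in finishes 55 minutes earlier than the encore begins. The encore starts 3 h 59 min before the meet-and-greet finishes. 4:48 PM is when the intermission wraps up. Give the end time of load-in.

The meet-and-greet starts at 4:48 PM.
The headliner starts at 4:48 PM + 120 min = 6:48 PM.
So the meet-and-greet ends at 6:48 PM.
The encore starts at 6:48 PM − 239 min = 2:49 PM.
Load-in ends at 2:49 PM − 55 min = 1:54 PM.

1:54 PM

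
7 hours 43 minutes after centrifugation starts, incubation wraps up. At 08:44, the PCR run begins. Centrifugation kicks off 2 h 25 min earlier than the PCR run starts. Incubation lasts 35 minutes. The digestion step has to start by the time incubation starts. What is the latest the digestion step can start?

13:27

Centrifugation starts at 08:44 − 145 min = 06:19.
Incubation ends at 06:19 + 463 min = 14:02.
Incubation starts at 14:02 − 35 min = 13:27.
The digestion step is bounded by incubation, so the latest it can start is 13:27.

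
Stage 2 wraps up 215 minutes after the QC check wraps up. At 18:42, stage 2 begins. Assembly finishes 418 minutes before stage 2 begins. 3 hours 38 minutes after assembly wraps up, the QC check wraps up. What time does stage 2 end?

Assembly ends at 18:42 − 418 min = 11:44.
The QC check ends at 11:44 + 218 min = 15:22.
Stage 2 ends at 15:22 + 215 min = 18:57.

18:57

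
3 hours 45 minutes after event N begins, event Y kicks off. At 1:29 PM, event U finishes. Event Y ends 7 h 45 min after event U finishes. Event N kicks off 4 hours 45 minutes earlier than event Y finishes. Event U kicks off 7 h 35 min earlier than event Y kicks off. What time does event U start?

Event Y ends at 1:29 PM + 465 min = 9:14 PM.
Event N starts at 9:14 PM − 285 min = 4:29 PM.
Event Y starts at 4:29 PM + 225 min = 8:14 PM.
Event U starts at 8:14 PM − 455 min = 12:39 PM.

12:39 PM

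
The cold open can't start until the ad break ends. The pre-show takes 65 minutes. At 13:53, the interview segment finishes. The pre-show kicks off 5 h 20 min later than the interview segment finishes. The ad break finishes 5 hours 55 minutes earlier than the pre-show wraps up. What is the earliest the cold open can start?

14:23

The pre-show starts at 13:53 + 320 min = 19:13.
The pre-show ends at 19:13 + 65 min = 20:18.
The ad break ends at 20:18 − 355 min = 14:23.
The cold open is bounded by the ad break, so the earliest it can start is 14:23.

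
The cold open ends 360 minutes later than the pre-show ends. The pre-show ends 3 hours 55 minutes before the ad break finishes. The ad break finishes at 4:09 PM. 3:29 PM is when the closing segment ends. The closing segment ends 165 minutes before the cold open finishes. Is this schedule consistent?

Yes

The pre-show ends at 4:09 PM − 235 min = 12:14 PM.
The cold open ends at 12:14 PM + 360 min = 6:14 PM.
The closing segment ends at 6:14 PM − 165 min = 3:29 PM.
That matches the stated 3:29 PM, so the schedule is consistent.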